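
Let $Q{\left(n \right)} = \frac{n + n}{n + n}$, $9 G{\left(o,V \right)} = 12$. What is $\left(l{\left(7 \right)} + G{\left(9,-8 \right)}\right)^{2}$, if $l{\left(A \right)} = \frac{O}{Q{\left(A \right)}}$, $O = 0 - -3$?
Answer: $\frac{169}{9} \approx 18.778$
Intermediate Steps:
$G{\left(o,V \right)} = \frac{4}{3}$ ($G{\left(o,V \right)} = \frac{1}{9} \cdot 12 = \frac{4}{3}$)
$O = 3$ ($O = 0 + 3 = 3$)
$Q{\left(n \right)} = 1$ ($Q{\left(n \right)} = \frac{2 n}{2 n} = 2 n \frac{1}{2 n} = 1$)
$l{\left(A \right)} = 3$ ($l{\left(A \right)} = \frac{3}{1} = 3 \cdot 1 = 3$)
$\left(l{\left(7 \right)} + G{\left(9,-8 \right)}\right)^{2} = \left(3 + \frac{4}{3}\right)^{2} = \left(\frac{13}{3}\right)^{2} = \frac{169}{9}$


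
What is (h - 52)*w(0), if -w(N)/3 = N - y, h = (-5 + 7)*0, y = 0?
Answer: 0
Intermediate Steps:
h = 0 (h = 2*0 = 0)
w(N) = -3*N (w(N) = -3*(N - 1*0) = -3*(N + 0) = -3*N)
(h - 52)*w(0) = (0 - 52)*(-3*0) = -52*0 = 0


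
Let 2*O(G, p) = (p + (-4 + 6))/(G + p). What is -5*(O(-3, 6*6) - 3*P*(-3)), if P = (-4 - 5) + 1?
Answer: 11785/33 ≈ 357.12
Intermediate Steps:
O(G, p) = (2 + p)/(2*(G + p)) (O(G, p) = ((p + (-4 + 6))/(G + p))/2 = ((p + 2)/(G + p))/2 = ((2 + p)/(G + p))/2 = (2 + p)/(2*(G + p)))
P = -8 (P = -9 + 1 = -8)
-5*(O(-3, 6*6) - 3*P*(-3)) = -5*((1 + (6*6)/2)/(-3 + 6*6) - 3*(-8)*(-3)) = -5*((1 + (½)*36)/(-3 + 36) + 24*(-3)) = -5*((1 + 18)/33 - 72) = -5*((1/33)*19 - 72) = -5*(19/33 - 72) = -5*(-2357/33) = 11785/33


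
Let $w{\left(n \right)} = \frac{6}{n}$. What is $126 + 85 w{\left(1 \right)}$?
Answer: $636$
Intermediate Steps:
$126 + 85 w{\left(1 \right)} = 126 + 85 \cdot \frac{6}{1} = 126 + 85 \cdot 6 \cdot 1 = 126 + 85 \cdot 6 = 126 + 510 = 636$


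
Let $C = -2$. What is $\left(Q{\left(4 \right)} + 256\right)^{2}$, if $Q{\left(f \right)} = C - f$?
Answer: $62500$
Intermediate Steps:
$Q{\left(f \right)} = -2 - f$
$\left(Q{\left(4 \right)} + 256\right)^{2} = \left(\left(-2 - 4\right) + 256\right)^{2} = \left(-6 + 256\right)^{2} = 250^{2} = 62500$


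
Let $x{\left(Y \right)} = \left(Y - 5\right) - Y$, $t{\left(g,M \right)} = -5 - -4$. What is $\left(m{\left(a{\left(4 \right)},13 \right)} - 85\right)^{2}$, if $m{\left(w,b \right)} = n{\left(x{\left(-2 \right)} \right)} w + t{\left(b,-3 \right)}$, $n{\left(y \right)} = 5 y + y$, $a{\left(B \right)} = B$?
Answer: $42436$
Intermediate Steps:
$t{\left(g,M \right)} = -1$ ($t{\left(g,M \right)} = -5 + 4 = -1$)
$x{\left(Y \right)} = -5$ ($x{\left(Y \right)} = \left(Y - 5\right) - Y = \left(-5 + Y\right) - Y = -5$)
$n{\left(y \right)} = 6 y$
$m{\left(w,b \right)} = -1 - 30 w$ ($m{\left(w,b \right)} = 6 \left(-5\right) w - 1 = - 30 w - 1 = -1 - 30 w$)
$\left(m{\left(a{\left(4 \right)},13 \right)} - 85\right)^{2} = \left(\left(-1 - 120\right) - 85\right)^{2} = \left(-121 - 85\right)^{2} = \left(-206\right)^{2} = 42436$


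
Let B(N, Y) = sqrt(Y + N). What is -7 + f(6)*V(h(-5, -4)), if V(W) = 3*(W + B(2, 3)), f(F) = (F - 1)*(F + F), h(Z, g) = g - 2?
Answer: -1087 + 180*sqrt(5) ≈ -684.51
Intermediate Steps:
h(Z, g) = -2 + g
f(F) = 2*F*(-1 + F) (f(F) = (-1 + F)*(2*F) = 2*F*(-1 + F))
B(N, Y) = sqrt(N + Y)
V(W) = 3*W + 3*sqrt(5) (V(W) = 3*(W + sqrt(2 + 3)) = 3*(W + sqrt(5)) = 3*W + 3*sqrt(5))
-7 + f(6)*V(h(-5, -4)) = -7 + (2*6*(-1 + 6))*(3*(-2 - 4) + 3*sqrt(5)) = -7 + (2*6*5)*(3*(-6) + 3*sqrt(5)) = -7 + 60*(-18 + 3*sqrt(5)) = -7 + (-1080 + 180*sqrt(5)) = -1087 + 180*sqrt(5)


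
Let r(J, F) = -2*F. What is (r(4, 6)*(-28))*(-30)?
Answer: -10080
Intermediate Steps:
(r(4, 6)*(-28))*(-30) = (-2*6*(-28))*(-30) = -12*(-28)*(-30) = 336*(-30) = -10080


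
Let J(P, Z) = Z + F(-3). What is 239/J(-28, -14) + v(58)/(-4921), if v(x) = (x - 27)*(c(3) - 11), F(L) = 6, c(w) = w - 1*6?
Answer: -167521/5624 ≈ -29.787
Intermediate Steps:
c(w) = -6 + w (c(w) = w - 6 = -6 + w)
J(P, Z) = 6 + Z (J(P, Z) = Z + 6 = 6 + Z)
v(x) = 378 - 14*x (v(x) = (x - 27)*((-6 + 3) - 11) = (-27 + x)*(-3 - 11) = (-27 + x)*(-14) = 378 - 14*x)
239/J(-28, -14) + v(58)/(-4921) = 239/(6 - 14) + (378 - 14*58)/(-4921) = 239/(-8) + (378 - 812)*(-1/4921) = 239*(-⅛) - 434*(-1/4921) = -239/8 + 62/703 = -167521/5624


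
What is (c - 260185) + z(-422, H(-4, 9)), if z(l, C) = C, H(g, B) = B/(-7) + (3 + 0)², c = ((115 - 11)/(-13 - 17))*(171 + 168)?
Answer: -9147337/35 ≈ -2.6135e+5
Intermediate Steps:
c = -5876/5 (c = (104/(-30))*339 = (104*(-1/30))*339 = -52/15*339 = -5876/5 ≈ -1175.2)
H(g, B) = 9 - B/7 (H(g, B) = B*(-⅐) + 3² = -B/7 + 9 = 9 - B/7)
(c - 260185) + z(-422, H(-4, 9)) = (-5876/5 - 260185) + (9 - ⅐*9) = -1306801/5 + (9 - 9/7) = -1306801/5 + 54/7 = -9147337/35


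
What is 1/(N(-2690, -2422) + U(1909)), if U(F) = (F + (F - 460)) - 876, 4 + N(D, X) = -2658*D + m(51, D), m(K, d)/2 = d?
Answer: 1/7147118 ≈ 1.3992e-7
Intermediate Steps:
m(K, d) = 2*d
N(D, X) = -4 - 2656*D (N(D, X) = -4 + (-2658*D + 2*D) = -4 - 2656*D)
U(F) = -1336 + 2*F (U(F) = (F + (-460 + F)) - 876 = (-460 + 2*F) - 876 = -1336 + 2*F)
1/(N(-2690, -2422) + U(1909)) = 1/((-4 - 2656*(-2690)) + (-1336 + 2*1909)) = 1/((-4 + 7144640) + (-1336 + 3818)) = 1/(7144636 + 2482) = 1/7147118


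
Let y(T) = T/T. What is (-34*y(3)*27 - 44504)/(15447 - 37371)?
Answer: 22711/10962 ≈ 2.0718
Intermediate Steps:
y(T) = 1
(-34*y(3)*27 - 44504)/(15447 - 37371) = (-34*1*27 - 44504)/(15447 - 37371) = (-34*27 - 44504)/(-21924) = (-918 - 44504)*(-1/21924) = -45422*(-1/21924) = 22711/10962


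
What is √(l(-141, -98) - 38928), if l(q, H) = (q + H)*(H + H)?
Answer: 2*√1979 ≈ 88.972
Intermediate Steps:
l(q, H) = 2*H*(H + q) (l(q, H) = (H + q)*(2*H) = 2*H*(H + q))
√(l(-141, -98) - 38928) = √(2*(-98)*(-98 - 141) - 38928) = √(2*(-98)*(-239) - 38928) = √(46844 - 38928) = √7916 = 2*√1979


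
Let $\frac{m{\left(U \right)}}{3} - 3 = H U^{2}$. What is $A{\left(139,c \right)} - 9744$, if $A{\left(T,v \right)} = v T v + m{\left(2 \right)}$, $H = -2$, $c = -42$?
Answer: $235437$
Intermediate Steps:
$m{\left(U \right)} = 9 - 6 U^{2}$ ($m{\left(U \right)} = 9 + 3 \left(- 2 U^{2}\right) = 9 - 6 U^{2}$)
$A{\left(T,v \right)} = -15 + T v^{2}$ ($A{\left(T,v \right)} = v T v + \left(9 - 6 \cdot 2^{2}\right) = T v v + \left(9 - 24\right) = T v^{2} + \left(9 - 24\right) = T v^{2} - 15 = -15 + T v^{2}$)
$A{\left(139,c \right)} - 9744 = \left(-15 + 139 \left(-42\right)^{2}\right) - 9744 = \left(-15 + 139 \cdot 1764\right) - 9744 = \left(-15 + 245196\right) - 9744 = 245181 - 9744 = 235437$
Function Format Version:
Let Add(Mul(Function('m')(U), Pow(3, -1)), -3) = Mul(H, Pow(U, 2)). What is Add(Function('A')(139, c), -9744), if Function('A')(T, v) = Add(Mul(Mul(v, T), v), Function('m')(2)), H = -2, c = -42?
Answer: 235437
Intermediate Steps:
Function('m')(U) = Add(9, Mul(-6, Pow(U, 2))) (Function('m')(U) = Add(9, Mul(3, Mul(-2, Pow(U, 2)))) = Add(9, Mul(-6, Pow(U, 2))))
Function('A')(T, v) = Add(-15, Mul(T, Pow(v, 2))) (Function('A')(T, v) = Add(Mul(Mul(v, T), v), Add(9, Mul(-6, Pow(2, 2)))) = Add(Mul(Mul(T, v), v), Add(9, Mul(-6, 4))) = Add(Mul(T, Pow(v, 2)), Add(9, -24)) = Add(Mul(T, Pow(v, 2)), -15) = Add(-15, Mul(T, Pow(v, 2))))
Add(Function('A')(139, c), -9744) = Add(Add(-15, Mul(139, Pow(-42, 2))), -9744) = Add(Add(-15, Mul(139, 1764)), -9744) = Add(Add(-15, 245196), -9744) = Add(245181, -9744) = 235437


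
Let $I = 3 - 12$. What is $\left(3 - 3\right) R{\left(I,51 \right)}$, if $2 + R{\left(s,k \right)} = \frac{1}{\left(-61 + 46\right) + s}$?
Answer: $0$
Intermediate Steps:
$I = -9$ ($I = 3 - 12 = -9$)
$R{\left(s,k \right)} = -2 + \frac{1}{-15 + s}$ ($R{\left(s,k \right)} = -2 + \frac{1}{\left(-61 + 46\right) + s} = -2 + \frac{1}{-15 + s}$)
$\left(3 - 3\right) R{\left(I,51 \right)} = \left(3 - 3\right) \frac{31 - -18}{-15 - 9} = 0 \frac{31 + 18}{-24} = 0 \left(\left(- \frac{1}{24}\right) 49\right) = 0 \left(- \frac{49}{24}\right) = 0$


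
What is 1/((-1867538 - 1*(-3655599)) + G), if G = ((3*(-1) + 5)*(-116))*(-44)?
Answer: 1/1798269 ≈ 5.5609e-7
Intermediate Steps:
G = 10208 (G = ((-3 + 5)*(-116))*(-44) = (2*(-116))*(-44) = -232*(-44) = 10208)
1/((-1867538 - 1*(-3655599)) + G) = 1/((-1867538 - 1*(-3655599)) + 10208) = 1/((-1867538 + 3655599) + 10208) = 1/(1788061 + 10208) = 1/1798269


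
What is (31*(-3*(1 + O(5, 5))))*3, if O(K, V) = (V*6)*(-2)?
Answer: 16461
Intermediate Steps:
O(K, V) = -12*V (O(K, V) = (6*V)*(-2) = -12*V)
(31*(-3*(1 + O(5, 5))))*3 = (31*(-3*(1 - 12*5)))*3 = (31*(-3*(1 - 60)))*3 = (31*(-3*(-59)))*3 = (31*177)*3 = 5487*3 = 16461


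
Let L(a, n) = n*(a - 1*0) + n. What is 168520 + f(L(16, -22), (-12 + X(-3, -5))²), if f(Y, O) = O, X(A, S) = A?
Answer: 168745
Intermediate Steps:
L(a, n) = n + a*n (L(a, n) = n*(a + 0) + n = n*a + n = a*n + n = n + a*n)
168520 + f(L(16, -22), (-12 + X(-3, -5))²) = 168520 + (-12 - 3)² = 168520 + (-15)² = 168520 + 225 = 168745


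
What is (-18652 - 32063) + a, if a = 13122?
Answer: -37593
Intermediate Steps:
(-18652 - 32063) + a = (-18652 - 32063) + 13122 = -50715 + 13122 = -37593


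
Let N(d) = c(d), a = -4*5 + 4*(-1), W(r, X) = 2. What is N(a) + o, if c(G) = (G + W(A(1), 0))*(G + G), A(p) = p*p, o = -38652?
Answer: -37596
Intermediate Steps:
A(p) = p²
a = -24 (a = -20 - 4 = -24)
c(G) = 2*G*(2 + G) (c(G) = (G + 2)*(G + G) = (2 + G)*(2*G) = 2*G*(2 + G))
N(d) = 2*d*(2 + d)
N(a) + o = 2*(-24)*(2 - 24) - 38652 = 2*(-24)*(-22) - 38652 = 1056 - 38652 = -37596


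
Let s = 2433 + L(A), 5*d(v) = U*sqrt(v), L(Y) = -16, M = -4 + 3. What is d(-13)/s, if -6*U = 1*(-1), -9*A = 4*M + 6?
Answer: I*sqrt(13)/72510 ≈ 4.9725e-5*I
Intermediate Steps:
M = -1
A = -2/9 (A = -(4*(-1) + 6)/9 = -(-4 + 6)/9 = -1/9*2 = -2/9 ≈ -0.22222)
U = 1/6 (U = -(-1)/6 = -1/6*(-1) = 1/6 ≈ 0.16667)
d(v) = sqrt(v)/30 (d(v) = (sqrt(v)/6)/5 = sqrt(v)/30)
s = 2417 (s = 2433 - 16 = 2417)
d(-13)/s = (sqrt(-13)/30)/2417 = ((I*sqrt(13))/30)*(1/2417) = (I*sqrt(13)/30)*(1/2417) = I*sqrt(13)/72510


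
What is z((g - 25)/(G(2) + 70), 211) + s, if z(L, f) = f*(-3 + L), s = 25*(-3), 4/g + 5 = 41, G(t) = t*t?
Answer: -259396/333 ≈ -778.97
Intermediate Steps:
G(t) = t²
g = ⅑ (g = 4/(-5 + 41) = 4/36 = 4*(1/36) = ⅑ ≈ 0.11111)
s = -75
z((g - 25)/(G(2) + 70), 211) + s = 211*(-3 + (⅑ - 25)/(2² + 70)) - 75 = 211*(-3 - 224/(9*(4 + 70))) - 75 = 211*(-3 - 224/9/74) - 75 = 211*(-3 - 224/9*1/74) - 75 = 211*(-3 - 112/333) - 75 = 211*(-1111/333) - 75 = -234421/333 - 75 = -259396/333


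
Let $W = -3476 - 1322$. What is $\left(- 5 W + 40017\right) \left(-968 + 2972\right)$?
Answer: $128270028$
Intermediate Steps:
$W = -4798$
$\left(- 5 W + 40017\right) \left(-968 + 2972\right) = \left(\left(-5\right) \left(-4798\right) + 40017\right) \left(-968 + 2972\right) = \left(23990 + 40017\right) 2004 = 64007 \cdot 2004 = 128270028$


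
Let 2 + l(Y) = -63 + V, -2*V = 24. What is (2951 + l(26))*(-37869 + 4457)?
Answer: -96026088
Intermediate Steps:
V = -12 (V = -½*24 = -12)
l(Y) = -77 (l(Y) = -2 + (-63 - 12) = -2 - 75 = -77)
(2951 + l(26))*(-37869 + 4457) = (2951 - 77)*(-37869 + 4457) = 2874*(-33412) = -96026088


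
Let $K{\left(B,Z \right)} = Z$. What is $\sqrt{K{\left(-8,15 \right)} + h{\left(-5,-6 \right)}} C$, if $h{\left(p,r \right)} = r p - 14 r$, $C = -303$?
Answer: $- 303 \sqrt{129} \approx -3441.4$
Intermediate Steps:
$h{\left(p,r \right)} = - 14 r + p r$ ($h{\left(p,r \right)} = p r - 14 r = - 14 r + p r$)
$\sqrt{K{\left(-8,15 \right)} + h{\left(-5,-6 \right)}} C = \sqrt{15 - 6 \left(-14 - 5\right)} \left(-303\right) = \sqrt{15 - -114} \left(-303\right) = \sqrt{15 + 114} \left(-303\right) = \sqrt{129} \left(-303\right) = - 303 \sqrt{129}$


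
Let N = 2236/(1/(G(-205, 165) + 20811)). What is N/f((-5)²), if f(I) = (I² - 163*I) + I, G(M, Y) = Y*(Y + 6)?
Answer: -109622136/3425 ≈ -32006.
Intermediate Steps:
G(M, Y) = Y*(6 + Y)
f(I) = I² - 162*I
N = 109622136 (N = 2236/(1/(165*(6 + 165) + 20811)) = 2236/(1/(165*171 + 20811)) = 2236/(1/(28215 + 20811)) = 2236/(1/49026) = 2236*49026 = 109622136)
N/f((-5)²) = 109622136/(((-5)²*(-162 + (-5)²))) = 109622136/((25*(-162 + 25))) = 109622136/((25*(-137))) = 109622136/(-3425) = 109622136*(-1/3425) = -109622136/3425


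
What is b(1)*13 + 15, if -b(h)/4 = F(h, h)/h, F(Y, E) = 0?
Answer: 15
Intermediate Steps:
b(h) = 0 (b(h) = -0/h = -4*0 = 0)
b(1)*13 + 15 = 0*13 + 15 = 0 + 15 = 15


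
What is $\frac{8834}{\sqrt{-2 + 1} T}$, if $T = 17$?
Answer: $- \frac{8834 i}{17} \approx - 519.65 i$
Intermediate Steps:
$\frac{8834}{\sqrt{-2 + 1} T} = \frac{8834}{\sqrt{-2 + 1} \cdot 17} = \frac{8834}{\sqrt{-1} \cdot 17} = \frac{8834}{i 17} = \frac{8834}{17 i} = 8834 \left(- \frac{i}{17}\right) = - \frac{8834 i}{17}$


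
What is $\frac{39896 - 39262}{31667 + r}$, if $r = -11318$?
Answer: $\frac{634}{20349} \approx 0.031156$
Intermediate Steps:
$\frac{39896 - 39262}{31667 + r} = \frac{39896 - 39262}{31667 - 11318} = \frac{634}{20349}$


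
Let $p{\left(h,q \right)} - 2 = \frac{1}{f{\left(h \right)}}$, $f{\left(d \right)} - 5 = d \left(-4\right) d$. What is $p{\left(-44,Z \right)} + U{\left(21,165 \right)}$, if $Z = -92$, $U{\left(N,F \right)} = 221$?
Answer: $\frac{1725796}{7739} \approx 223.0$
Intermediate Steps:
$f{\left(d \right)} = 5 - 4 d^{2}$ ($f{\left(d \right)} = 5 + d \left(-4\right) d = 5 + - 4 d d = 5 - 4 d^{2}$)
$p{\left(h,q \right)} = 2 + \frac{1}{5 - 4 h^{2}}$
$p{\left(-44,Z \right)} + U{\left(21,165 \right)} = \frac{-11 + 8 \left(-44\right)^{2}}{-5 + 4 \left(-44\right)^{2}} + 221 = \frac{-11 + 8 \cdot 1936}{-5 + 4 \cdot 1936} + 221 = \frac{-11 + 15488}{-5 + 7744} + 221 = \frac{1}{7739} \cdot 15477 + 221 = \frac{15477}{7739} + 221 = \frac{1725796}{7739}$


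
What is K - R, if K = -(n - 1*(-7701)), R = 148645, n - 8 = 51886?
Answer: -208240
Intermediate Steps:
n = 51894 (n = 8 + 51886 = 51894)
K = -59595 (K = -(51894 - 1*(-7701)) = -(51894 + 7701) = -1*59595 = -59595)
K - R = -59595 - 1*148645 = -59595 - 148645 = -208240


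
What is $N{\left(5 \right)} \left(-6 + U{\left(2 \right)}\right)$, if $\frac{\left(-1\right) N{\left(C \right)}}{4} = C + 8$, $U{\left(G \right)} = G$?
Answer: $208$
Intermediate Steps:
$N{\left(C \right)} = -32 - 4 C$ ($N{\left(C \right)} = - 4 \left(C + 8\right) = - 4 \left(8 + C\right) = -32 - 4 C$)
$N{\left(5 \right)} \left(-6 + U{\left(2 \right)}\right) = \left(-32 - 20\right) \left(-6 + 2\right) = \left(-32 - 20\right) \left(-4\right) = \left(-52\right) \left(-4\right) = 208$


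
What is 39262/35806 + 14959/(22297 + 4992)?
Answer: 803521336/488554967 ≈ 1.6447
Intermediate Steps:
39262/35806 + 14959/(22297 + 4992) = 39262*(1/35806) + 14959/27289 = 19631/17903 + 14959*(1/27289) = 19631/17903 + 14959/27289 = 803521336/488554967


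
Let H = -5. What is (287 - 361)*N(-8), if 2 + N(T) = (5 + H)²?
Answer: 148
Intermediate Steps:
N(T) = -2 (N(T) = -2 + (5 - 5)² = -2 + 0² = -2 + 0 = -2)
(287 - 361)*N(-8) = (287 - 361)*(-2) = -74*(-2) = 148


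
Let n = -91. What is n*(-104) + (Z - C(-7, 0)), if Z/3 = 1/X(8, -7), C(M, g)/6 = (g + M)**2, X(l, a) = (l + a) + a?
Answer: 18339/2 ≈ 9169.5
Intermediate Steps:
X(l, a) = l + 2*a (X(l, a) = (a + l) + a = l + 2*a)
C(M, g) = 6*(M + g)**2 (C(M, g) = 6*(g + M)**2 = 6*(M + g)**2)
Z = -1/2 (Z = 3/(8 + 2*(-7)) = 3/(8 - 14) = 3/(-6) = 3*(-1/6) = -1/2 ≈ -0.50000)
n*(-104) + (Z - C(-7, 0)) = -91*(-104) + (-1/2 - 6*(-7 + 0)**2) = 9464 + (-1/2 - 6*(-7)**2) = 9464 + (-1/2 - 6*49) = 9464 + (-1/2 - 1*294) = 9464 + (-1/2 - 294) = 9464 - 589/2 = 18339/2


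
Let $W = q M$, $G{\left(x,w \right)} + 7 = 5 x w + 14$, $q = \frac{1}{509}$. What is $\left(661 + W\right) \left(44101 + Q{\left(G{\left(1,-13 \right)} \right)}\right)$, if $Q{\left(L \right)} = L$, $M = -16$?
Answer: $\frac{14817518619}{509} \approx 2.9111 \cdot 10^{7}$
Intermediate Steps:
$q = \frac{1}{509} \approx 0.0019646$
$G{\left(x,w \right)} = 7 + 5 w x$ ($G{\left(x,w \right)} = -7 + \left(5 x w + 14\right) = -7 + \left(5 w x + 14\right) = -7 + \left(14 + 5 w x\right) = 7 + 5 w x$)
$W = - \frac{16}{509}$ ($W = \frac{1}{509} \left(-16\right) = - \frac{16}{509} \approx -0.031434$)
$\left(661 + W\right) \left(44101 + Q{\left(G{\left(1,-13 \right)} \right)}\right) = \left(661 - \frac{16}{509}\right) \left(44101 + \left(7 + 5 \left(-13\right) 1\right)\right) = \frac{336433 \left(44101 + \left(7 - 65\right)\right)}{509} = \frac{336433 \left(44101 - 58\right)}{509} = \frac{336433}{509} \cdot 44043 = \frac{14817518619}{509}$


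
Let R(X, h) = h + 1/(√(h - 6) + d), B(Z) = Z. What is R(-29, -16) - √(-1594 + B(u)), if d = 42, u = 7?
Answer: (-966*√3 - 16*√22 + 671*I - 23*I*√66)/(√22 - 42*I) ≈ -15.976 - 39.84*I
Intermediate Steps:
R(X, h) = h + 1/(42 + √(-6 + h)) (R(X, h) = h + 1/(√(h - 6) + 42) = h + 1/(√(-6 + h) + 42) = h + 1/(42 + √(-6 + h)))
R(-29, -16) - √(-1594 + B(u)) = (1 + 42*(-16) - 16*√(-6 - 16))/(42 + √(-6 - 16)) - √(-1594 + 7) = (1 - 672 - 16*I*√22)/(42 + √(-22)) - √(-1587) = (1 - 672 - 16*I*√22)/(42 + I*√22) - 23*I*√3 = (-671 - 16*I*√22)/(42 + I*√22) - 23*I*√3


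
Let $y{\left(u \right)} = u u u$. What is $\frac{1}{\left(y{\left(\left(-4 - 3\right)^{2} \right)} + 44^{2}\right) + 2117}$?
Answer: $\frac{1}{121702} \approx 8.2168 \cdot 10^{-6}$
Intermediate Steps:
$y{\left(u \right)} = u^{3}$ ($y{\left(u \right)} = u^{2} u = u^{3}$)
$\frac{1}{\left(y{\left(\left(-4 - 3\right)^{2} \right)} + 44^{2}\right) + 2117} = \frac{1}{\left(\left(\left(-4 - 3\right)^{2}\right)^{3} + 44^{2}\right) + 2117} = \frac{1}{\left(\left(\left(-7\right)^{2}\right)^{3} + 1936\right) + 2117} = \frac{1}{\left(49^{3} + 1936\right) + 2117} = \frac{1}{\left(117649 + 1936\right) + 2117} = \frac{1}{119585 + 2117} = \frac{1}{121702}$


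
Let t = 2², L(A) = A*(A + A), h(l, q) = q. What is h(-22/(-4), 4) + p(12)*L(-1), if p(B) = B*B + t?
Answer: 300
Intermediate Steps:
L(A) = 2*A² (L(A) = A*(2*A) = 2*A²)
t = 4
p(B) = 4 + B² (p(B) = B*B + 4 = B² + 4 = 4 + B²)
h(-22/(-4), 4) + p(12)*L(-1) = 4 + (4 + 12²)*(2*(-1)²) = 4 + (4 + 144)*(2*1) = 4 + 148*2 = 4 + 296 = 300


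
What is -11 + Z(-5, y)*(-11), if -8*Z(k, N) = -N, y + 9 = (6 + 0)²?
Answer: -385/8 ≈ -48.125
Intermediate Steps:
y = 27 (y = -9 + (6 + 0)² = -9 + 6² = -9 + 36 = 27)
Z(k, N) = N/8 (Z(k, N) = -(-1)*N/8 = N/8)
-11 + Z(-5, y)*(-11) = -11 + ((⅛)*27)*(-11) = -11 + (27/8)*(-11) = -11 - 297/8 = -385/8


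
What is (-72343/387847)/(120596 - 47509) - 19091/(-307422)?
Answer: 541142198466953/8714360376619758 ≈ 0.062098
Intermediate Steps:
(-72343/387847)/(120596 - 47509) - 19091/(-307422) = -72343*1/387847/73087 - 19091*(-1/307422) = -72343/387847*1/73087 + 19091/307422 = -72343/28346573689 + 19091/307422 = 541142198466953/8714360376619758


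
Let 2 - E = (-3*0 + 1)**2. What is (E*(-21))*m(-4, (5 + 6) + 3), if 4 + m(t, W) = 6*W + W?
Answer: -1974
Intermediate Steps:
m(t, W) = -4 + 7*W (m(t, W) = -4 + (6*W + W) = -4 + 7*W)
E = 1 (E = 2 - (-3*0 + 1)**2 = 2 - (0 + 1)**2 = 2 - 1*1**2 = 2 - 1*1 = 2 - 1 = 1)
(E*(-21))*m(-4, (5 + 6) + 3) = (1*(-21))*(-4 + 7*((5 + 6) + 3)) = -21*(-4 + 7*(11 + 3)) = -21*(-4 + 7*14) = -21*(-4 + 98) = -21*94 = -1974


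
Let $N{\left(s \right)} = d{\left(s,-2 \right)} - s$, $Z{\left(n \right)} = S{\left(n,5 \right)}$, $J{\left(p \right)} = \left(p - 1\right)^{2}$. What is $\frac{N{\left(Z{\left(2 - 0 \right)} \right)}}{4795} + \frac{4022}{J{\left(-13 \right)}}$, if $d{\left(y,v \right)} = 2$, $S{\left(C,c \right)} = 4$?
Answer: $\frac{1377507}{67130} \approx 20.52$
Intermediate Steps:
$J{\left(p \right)} = \left(-1 + p\right)^{2}$
$Z{\left(n \right)} = 4$
$N{\left(s \right)} = 2 - s$
$\frac{N{\left(Z{\left(2 - 0 \right)} \right)}}{4795} + \frac{4022}{J{\left(-13 \right)}} = \frac{2 - 4}{4795} + \frac{4022}{\left(-1 - 13\right)^{2}} = \left(2 - 4\right) \frac{1}{4795} + \frac{4022}{\left(-14\right)^{2}} = \left(-2\right) \frac{1}{4795} + \frac{4022}{196} = - \frac{2}{4795} + 4022 \cdot \frac{1}{196} = - \frac{2}{4795} + \frac{2011}{98} = \frac{1377507}{67130}$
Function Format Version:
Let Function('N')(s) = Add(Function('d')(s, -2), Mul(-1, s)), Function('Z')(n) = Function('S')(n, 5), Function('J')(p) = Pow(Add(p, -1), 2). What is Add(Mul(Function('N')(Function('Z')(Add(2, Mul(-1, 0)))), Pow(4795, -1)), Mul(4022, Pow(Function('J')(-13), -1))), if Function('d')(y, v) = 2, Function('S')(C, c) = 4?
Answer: Rational(1377507, 67130) ≈ 20.520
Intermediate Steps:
Function('J')(p) = Pow(Add(-1, p), 2)
Function('Z')(n) = 4
Function('N')(s) = Add(2, Mul(-1, s))
Add(Mul(Function('N')(Function('Z')(Add(2, Mul(-1, 0)))), Pow(4795, -1)), Mul(4022, Pow(Function('J')(-13), -1))) = Add(Mul(Add(2, Mul(-1, 4)), Pow(4795, -1)), Mul(4022, Pow(Pow(Add(-1, -13), 2), -1))) = Add(Mul(Add(2, -4), Rational(1, 4795)), Mul(4022, Pow(Pow(-14, 2), -1))) = Add(Mul(-2, Rational(1, 4795)), Mul(4022, Pow(196, -1))) = Add(Rational(-2, 4795), Mul(4022, Rational(1, 196))) = Add(Rational(-2, 4795), Rational(2011, 98)) = Rational(1377507, 67130)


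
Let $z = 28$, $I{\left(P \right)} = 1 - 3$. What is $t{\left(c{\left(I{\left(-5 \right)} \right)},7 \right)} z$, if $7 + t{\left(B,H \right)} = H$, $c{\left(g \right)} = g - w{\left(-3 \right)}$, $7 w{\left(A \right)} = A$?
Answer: $0$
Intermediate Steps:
$w{\left(A \right)} = \frac{A}{7}$
$I{\left(P \right)} = -2$ ($I{\left(P \right)} = 1 - 3 = -2$)
$c{\left(g \right)} = \frac{3}{7} + g$ ($c{\left(g \right)} = g - \frac{1}{7} \left(-3\right) = g - - \frac{3}{7} = g + \frac{3}{7} = \frac{3}{7} + g$)
$t{\left(B,H \right)} = -7 + H$
$t{\left(c{\left(I{\left(-5 \right)} \right)},7 \right)} z = \left(-7 + 7\right) 28 = 0 \cdot 28 = 0$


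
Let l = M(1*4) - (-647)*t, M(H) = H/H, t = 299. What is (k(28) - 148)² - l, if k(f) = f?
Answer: -179054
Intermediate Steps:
M(H) = 1
l = 193454 (l = 1 - (-647)*299 = 1 - 647*(-299) = 1 + 193453 = 193454)
(k(28) - 148)² - l = (28 - 148)² - 1*193454 = (-120)² - 193454 = 14400 - 193454 = -179054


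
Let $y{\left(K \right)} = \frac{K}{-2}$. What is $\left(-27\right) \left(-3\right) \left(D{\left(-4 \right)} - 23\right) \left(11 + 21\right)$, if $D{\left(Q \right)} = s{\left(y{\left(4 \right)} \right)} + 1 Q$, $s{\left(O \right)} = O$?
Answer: $-75168$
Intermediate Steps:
$y{\left(K \right)} = - \frac{K}{2}$
$D{\left(Q \right)} = -2 + Q$ ($D{\left(Q \right)} = \left(- \frac{1}{2}\right) 4 + 1 Q = -2 + Q$)
$\left(-27\right) \left(-3\right) \left(D{\left(-4 \right)} - 23\right) \left(11 + 21\right) = \left(-27\right) \left(-3\right) \left(\left(-2 - 4\right) - 23\right) \left(11 + 21\right) = 81 \left(-6 - 23\right) 32 = 81 \left(\left(-29\right) 32\right) = 81 \left(-928\right) = -75168$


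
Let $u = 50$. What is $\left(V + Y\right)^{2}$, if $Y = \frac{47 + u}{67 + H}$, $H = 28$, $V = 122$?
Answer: $\frac{136585969}{9025} \approx 15134.0$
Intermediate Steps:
$Y = \frac{97}{95}$ ($Y = \frac{47 + 50}{67 + 28} = \frac{97}{95} \approx 1.0211$)
$\left(V + Y\right)^{2} = \left(122 + \frac{97}{95}\right)^{2} = \left(\frac{11687}{95}\right)^{2} = \frac{136585969}{9025}$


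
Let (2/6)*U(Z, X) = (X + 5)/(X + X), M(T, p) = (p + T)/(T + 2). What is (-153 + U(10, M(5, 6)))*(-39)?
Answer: 62946/11 ≈ 5722.4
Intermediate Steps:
M(T, p) = (T + p)/(2 + T)
U(Z, X) = 3*(5 + X)/(2*X) (U(Z, X) = 3*((X + 5)/(X + X)) = 3*((5 + X)/((2*X))) = 3*((5 + X)*(1/(2*X))) = 3*((5 + X)/(2*X)) = 3*(5 + X)/(2*X))
(-153 + U(10, M(5, 6)))*(-39) = (-153 + 3*(5 + (5 + 6)/(2 + 5))/(2*(((5 + 6)/(2 + 5)))))*(-39) = (-153 + 3*(5 + 11/7)/(2*((11/7))))*(-39) = (-153 + 3*(5 + (1/7)*11)/(2*(((1/7)*11))))*(-39) = (-153 + 3*(5 + 11/7)/(2*(11/7)))*(-39) = (-153 + (3/2)*(7/11)*(46/7))*(-39) = (-153 + 69/11)*(-39) = -1614/11*(-39) = 62946/11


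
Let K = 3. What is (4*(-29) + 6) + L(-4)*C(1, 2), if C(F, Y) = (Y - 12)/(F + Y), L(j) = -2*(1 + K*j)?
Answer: -550/3 ≈ -183.33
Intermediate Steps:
L(j) = -2 - 6*j (L(j) = -2*(1 + 3*j) = -2 - 6*j)
C(F, Y) = (-12 + Y)/(F + Y)
(4*(-29) + 6) + L(-4)*C(1, 2) = (4*(-29) + 6) + (-2 - 6*(-4))*((-12 + 2)/(1 + 2)) = (-116 + 6) + (-2 + 24)*(-10/3) = -110 + 22*((⅓)*(-10)) = -110 + 22*(-10/3) = -110 - 220/3 = -550/3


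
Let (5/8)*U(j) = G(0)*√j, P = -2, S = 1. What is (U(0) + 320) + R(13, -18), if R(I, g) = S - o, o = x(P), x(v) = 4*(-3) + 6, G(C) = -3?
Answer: 327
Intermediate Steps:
x(v) = -6 (x(v) = -12 + 6 = -6)
o = -6
U(j) = -24*√j/5 (U(j) = 8*(-3*√j)/5 = -24*√j/5)
R(I, g) = 7 (R(I, g) = 1 - 1*(-6) = 1 + 6 = 7)
(U(0) + 320) + R(13, -18) = (-24*√0/5 + 320) + 7 = (-24/5*0 + 320) + 7 = (0 + 320) + 7 = 320 + 7 = 327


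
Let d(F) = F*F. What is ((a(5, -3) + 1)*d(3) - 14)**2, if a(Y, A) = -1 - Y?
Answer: 3481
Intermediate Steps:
d(F) = F**2
((a(5, -3) + 1)*d(3) - 14)**2 = (((-1 - 1*5) + 1)*3**2 - 14)**2 = (((-1 - 5) + 1)*9 - 14)**2 = ((-6 + 1)*9 - 14)**2 = (-5*9 - 14)**2 = (-45 - 14)**2 = (-59)**2 = 3481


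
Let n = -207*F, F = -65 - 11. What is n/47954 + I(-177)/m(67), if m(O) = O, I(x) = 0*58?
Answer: 7866/23977 ≈ 0.32806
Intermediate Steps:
I(x) = 0
F = -76
n = 15732 (n = -207*(-76) = 15732)
n/47954 + I(-177)/m(67) = 15732/47954 + 0/67 = 15732*(1/47954) + 0*(1/67) = 7866/23977 + 0 = 7866/23977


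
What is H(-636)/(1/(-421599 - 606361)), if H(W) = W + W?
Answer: 1307565120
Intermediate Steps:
H(W) = 2*W
H(-636)/(1/(-421599 - 606361)) = (2*(-636))/(1/(-421599 - 606361)) = -1272/(1/(-1027960)) = -1272/(-1/1027960) = -1272*(-1027960) = 1307565120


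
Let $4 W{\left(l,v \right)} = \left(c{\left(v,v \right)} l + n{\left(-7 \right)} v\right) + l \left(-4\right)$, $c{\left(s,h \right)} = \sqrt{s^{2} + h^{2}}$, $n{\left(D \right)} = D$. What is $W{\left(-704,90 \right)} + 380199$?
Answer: $\frac{761491}{2} - 15840 \sqrt{2} \approx 3.5834 \cdot 10^{5}$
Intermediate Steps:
$c{\left(s,h \right)} = \sqrt{h^{2} + s^{2}}$
$W{\left(l,v \right)} = - l - \frac{7 v}{4} + \frac{l \sqrt{2} \sqrt{v^{2}}}{4}$ ($W{\left(l,v \right)} = \frac{\left(\sqrt{v^{2} + v^{2}} l - 7 v\right) + l \left(-4\right)}{4} = \frac{\left(\sqrt{2 v^{2}} l - 7 v\right) - 4 l}{4} = \frac{\left(\sqrt{2} \sqrt{v^{2}} l - 7 v\right) - 4 l}{4} = \frac{\left(l \sqrt{2} \sqrt{v^{2}} - 7 v\right) - 4 l}{4} = \frac{\left(- 7 v + l \sqrt{2} \sqrt{v^{2}}\right) - 4 l}{4} = \frac{- 7 v - 4 l + l \sqrt{2} \sqrt{v^{2}}}{4} = - l - \frac{7 v}{4} + \frac{l \sqrt{2} \sqrt{v^{2}}}{4}$)
$W{\left(-704,90 \right)} + 380199 = \left(\left(-1\right) \left(-704\right) - \frac{315}{2} + \frac{1}{4} \left(-704\right) \sqrt{2} \sqrt{90^{2}}\right) + 380199 = \left(704 - \frac{315}{2} + \frac{1}{4} \left(-704\right) \sqrt{2} \sqrt{8100}\right) + 380199 = \left(704 - \frac{315}{2} + \frac{1}{4} \left(-704\right) \sqrt{2} \cdot 90\right) + 380199 = \left(704 - \frac{315}{2} - 15840 \sqrt{2}\right) + 380199 = \left(\frac{1093}{2} - 15840 \sqrt{2}\right) + 380199 = \frac{761491}{2} - 15840 \sqrt{2}$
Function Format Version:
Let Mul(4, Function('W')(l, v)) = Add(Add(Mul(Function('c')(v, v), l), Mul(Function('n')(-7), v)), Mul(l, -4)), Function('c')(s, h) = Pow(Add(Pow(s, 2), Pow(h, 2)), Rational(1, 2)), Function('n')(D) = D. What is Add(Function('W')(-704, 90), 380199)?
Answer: Add(Rational(761491, 2), Mul(-15840, Pow(2, Rational(1, 2)))) ≈ 3.5834e+5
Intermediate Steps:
Function('c')(s, h) = Pow(Add(Pow(h, 2), Pow(s, 2)), Rational(1, 2))
Function('W')(l, v) = Add(Mul(-1, l), Mul(Rational(-7, 4), v), Mul(Rational(1, 4), l, Pow(2, Rational(1, 2)), Pow(Pow(v, 2), Rational(1, 2)))) (Function('W')(l, v) = Mul(Rational(1, 4), Add(Add(Mul(Pow(Add(Pow(v, 2), Pow(v, 2)), Rational(1, 2)), l), Mul(-7, v)), Mul(l, -4))) = Mul(Rational(1, 4), Add(Add(Mul(Pow(Mul(2, Pow(v, 2)), Rational(1, 2)), l), Mul(-7, v)), Mul(-4, l))) = Mul(Rational(1, 4), Add(Add(Mul(Mul(Pow(2, Rational(1, 2)), Pow(Pow(v, 2), Rational(1, 2))), l), Mul(-7, v)), Mul(-4, l))) = Mul(Rational(1, 4), Add(Add(Mul(l, Pow(2, Rational(1, 2)), Pow(Pow(v, 2), Rational(1, 2))), Mul(-7, v)), Mul(-4, l))) = Mul(Rational(1, 4), Add(Add(Mul(-7, v), Mul(l, Pow(2, Rational(1, 2)), Pow(Pow(v, 2), Rational(1, 2)))), Mul(-4, l))) = Mul(Rational(1, 4), Add(Mul(-7, v), Mul(-4, l), Mul(l, Pow(2, Rational(1, 2)), Pow(Pow(v, 2), Rational(1, 2))))) = Add(Mul(-1, l), Mul(Rational(-7, 4), v), Mul(Rational(1, 4), l, Pow(2, Rational(1, 2)), Pow(Pow(v, 2), Rational(1, 2)))))
Add(Function('W')(-704, 90), 380199) = Add(Add(Mul(-1, -704), Mul(Rational(-7, 4), 90), Mul(Rational(1, 4), -704, Pow(2, Rational(1, 2)), Pow(Pow(90, 2), Rational(1, 2)))), 380199) = Add(Add(704, Rational(-315, 2), Mul(Rational(1, 4), -704, Pow(2, Rational(1, 2)), Pow(8100, Rational(1, 2)))), 380199) = Add(Add(704, Rational(-315, 2), Mul(Rational(1, 4), -704, Pow(2, Rational(1, 2)), 90)), 380199) = Add(Add(704, Rational(-315, 2), Mul(-15840, Pow(2, Rational(1, 2)))), 380199) = Add(Add(Rational(1093, 2), Mul(-15840, Pow(2, Rational(1, 2)))), 380199) = Add(Rational(761491, 2), Mul(-15840, Pow(2, Rational(1, 2))))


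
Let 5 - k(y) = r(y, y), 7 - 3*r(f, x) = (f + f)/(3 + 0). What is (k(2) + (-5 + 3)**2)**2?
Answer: 4096/81 ≈ 50.568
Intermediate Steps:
r(f, x) = 7/3 - 2*f/9 (r(f, x) = 7/3 - (f + f)/(3*(3 + 0)) = 7/3 - 2*f/(3*3) = 7/3 - 2*f/9)
k(y) = 8/3 + 2*y/9 (k(y) = 5 - (7/3 - 2*y/9) = 5 + (-7/3 + 2*y/9) = 8/3 + 2*y/9)
(k(2) + (-5 + 3)**2)**2 = ((8/3 + (2/9)*2) + (-5 + 3)**2)**2 = ((8/3 + 4/9) + (-2)**2)**2 = (28/9 + 4)**2 = (64/9)**2 = 4096/81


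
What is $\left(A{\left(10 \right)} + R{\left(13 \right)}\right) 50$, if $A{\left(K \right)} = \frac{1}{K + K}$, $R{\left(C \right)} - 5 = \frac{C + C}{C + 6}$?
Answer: $\frac{12195}{38} \approx 320.92$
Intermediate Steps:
$R{\left(C \right)} = 5 + \frac{2 C}{6 + C}$ ($R{\left(C \right)} = 5 + \frac{C + C}{C + 6} = 5 + \frac{2 C}{6 + C}$)
$A{\left(K \right)} = \frac{1}{2 K}$
$\left(A{\left(10 \right)} + R{\left(13 \right)}\right) 50 = \left(\frac{1}{2 \cdot 10} + \frac{30 + 7 \cdot 13}{6 + 13}\right) 50 = \left(\frac{1}{2} \cdot \frac{1}{10} + \frac{30 + 91}{19}\right) 50 = \left(\frac{1}{20} + \frac{1}{19} \cdot 121\right) 50 = \left(\frac{1}{20} + \frac{121}{19}\right) 50 = \frac{2439}{380} \cdot 50 = \frac{12195}{38}$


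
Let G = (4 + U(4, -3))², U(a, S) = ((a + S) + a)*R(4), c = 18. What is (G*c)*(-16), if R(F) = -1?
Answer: -288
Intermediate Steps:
U(a, S) = -S - 2*a (U(a, S) = ((a + S) + a)*(-1) = ((S + a) + a)*(-1) = (S + 2*a)*(-1) = -S - 2*a)
G = 1 (G = (4 + (-1*(-3) - 2*4))² = (4 + (3 - 8))² = (4 - 5)² = (-1)² = 1)
(G*c)*(-16) = (1*18)*(-16) = 18*(-16) = -288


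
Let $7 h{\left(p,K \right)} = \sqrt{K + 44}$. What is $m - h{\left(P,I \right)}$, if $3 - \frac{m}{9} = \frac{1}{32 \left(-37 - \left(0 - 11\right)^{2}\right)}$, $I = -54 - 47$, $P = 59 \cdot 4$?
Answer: $\frac{136521}{5056} - \frac{i \sqrt{57}}{7} \approx 27.002 - 1.0785 i$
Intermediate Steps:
$P = 236$
$I = -101$ ($I = -54 - 47 = -101$)
$h{\left(p,K \right)} = \frac{\sqrt{44 + K}}{7}$ ($h{\left(p,K \right)} = \frac{\sqrt{K + 44}}{7} = \frac{\sqrt{44 + K}}{7}$)
$m = \frac{136521}{5056}$ ($m = 27 - \frac{9}{32 \left(-37 - \left(0 - 11\right)^{2}\right)} = 27 - \frac{9}{32 \left(-37 - \left(-11\right)^{2}\right)} = 27 - \frac{9}{32 \left(-37 - 121\right)} = 27 - \frac{9}{32 \left(-158\right)} = 27 - \frac{9}{-5056} = 27 - - \frac{9}{5056} = 27 + \frac{9}{5056} = \frac{136521}{5056} \approx 27.002$)
$m - h{\left(P,I \right)} = \frac{136521}{5056} - \frac{\sqrt{44 - 101}}{7} = \frac{136521}{5056} - \frac{\sqrt{-57}}{7} = \frac{136521}{5056} - \frac{i \sqrt{57}}{7}$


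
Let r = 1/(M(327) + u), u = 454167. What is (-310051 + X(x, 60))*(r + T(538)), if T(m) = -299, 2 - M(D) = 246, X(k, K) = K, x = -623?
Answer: 42072901053216/453923 ≈ 9.2687e+7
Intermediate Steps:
M(D) = -244 (M(D) = 2 - 1*246 = 2 - 246 = -244)
r = 1/453923 (r = 1/(-244 + 454167) = 1/453923 ≈ 2.2030e-6)
(-310051 + X(x, 60))*(r + T(538)) = (-310051 + 60)*(1/453923 - 299) = -309991*(-135722976/453923) = 42072901053216/453923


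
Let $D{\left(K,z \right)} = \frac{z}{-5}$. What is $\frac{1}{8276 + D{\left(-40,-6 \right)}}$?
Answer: $\frac{5}{41386} \approx 0.00012081$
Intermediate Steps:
$D{\left(K,z \right)} = - \frac{z}{5}$ ($D{\left(K,z \right)} = z \left(- \frac{1}{5}\right) = - \frac{z}{5}$)
$\frac{1}{8276 + D{\left(-40,-6 \right)}} = \frac{1}{8276 - - \frac{6}{5}} = \frac{1}{8276 + \frac{6}{5}} = \frac{1}{\frac{41386}{5}} = \frac{5}{41386}$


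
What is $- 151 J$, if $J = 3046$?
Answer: $-459946$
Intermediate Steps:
$- 151 J = \left(-151\right) 3046 = -459946$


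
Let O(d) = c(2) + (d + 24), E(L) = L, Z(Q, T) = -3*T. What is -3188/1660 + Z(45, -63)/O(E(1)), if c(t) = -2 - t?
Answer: 2938/415 ≈ 7.0795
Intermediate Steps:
O(d) = 20 + d (O(d) = (-2 - 1*2) + (d + 24) = (-2 - 2) + (24 + d) = -4 + (24 + d) = 20 + d)
-3188/1660 + Z(45, -63)/O(E(1)) = -3188/1660 + (-3*(-63))/(20 + 1) = -3188*1/1660 + 189/21 = -797/415 + 189*(1/21) = -797/415 + 9 = 2938/415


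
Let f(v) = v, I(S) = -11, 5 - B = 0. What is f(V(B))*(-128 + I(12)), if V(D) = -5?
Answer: 695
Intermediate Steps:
B = 5 (B = 5 - 1*0 = 5 + 0 = 5)
f(V(B))*(-128 + I(12)) = -5*(-128 - 11) = -5*(-139) = 695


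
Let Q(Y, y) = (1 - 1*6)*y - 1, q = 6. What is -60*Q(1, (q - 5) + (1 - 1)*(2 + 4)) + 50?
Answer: 410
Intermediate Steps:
Q(Y, y) = -1 - 5*y (Q(Y, y) = (1 - 6)*y - 1 = -5*y - 1 = -1 - 5*y)
-60*Q(1, (q - 5) + (1 - 1)*(2 + 4)) + 50 = -60*(-1 - 5*((6 - 5) + (1 - 1)*(2 + 4))) + 50 = -60*(-1 - 5*(1 + 0*6)) + 50 = -60*(-1 - 5*(1 + 0)) + 50 = -60*(-1 - 5*1) + 50 = -60*(-1 - 5) + 50 = -60*(-6) + 50 = 360 + 50 = 410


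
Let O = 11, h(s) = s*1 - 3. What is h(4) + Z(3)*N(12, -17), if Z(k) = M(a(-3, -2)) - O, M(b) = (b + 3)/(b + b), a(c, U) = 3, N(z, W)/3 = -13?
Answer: 391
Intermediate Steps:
N(z, W) = -39 (N(z, W) = 3*(-13) = -39)
h(s) = -3 + s (h(s) = s - 3 = -3 + s)
M(b) = (3 + b)/(2*b) (M(b) = (3 + b)/((2*b)) = (3 + b)*(1/(2*b)) = (3 + b)/(2*b))
Z(k) = -10 (Z(k) = (½)*(3 + 3)/3 - 1*11 = (½)*(⅓)*6 - 11 = 1 - 11 = -10)
h(4) + Z(3)*N(12, -17) = (-3 + 4) - 10*(-39) = 1 + 390 = 391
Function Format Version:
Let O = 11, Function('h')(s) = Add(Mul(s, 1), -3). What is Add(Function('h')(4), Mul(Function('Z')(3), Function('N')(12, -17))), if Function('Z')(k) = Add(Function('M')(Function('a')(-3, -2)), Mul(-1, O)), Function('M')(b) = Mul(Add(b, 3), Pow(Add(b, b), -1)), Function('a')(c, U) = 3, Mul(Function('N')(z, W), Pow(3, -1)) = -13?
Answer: 391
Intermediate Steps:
Function('N')(z, W) = -39 (Function('N')(z, W) = Mul(3, -13) = -39)
Function('h')(s) = Add(-3, s) (Function('h')(s) = Add(s, -3) = Add(-3, s))
Function('M')(b) = Mul(Rational(1, 2), Pow(b, -1), Add(3, b)) (Function('M')(b) = Mul(Add(3, b), Pow(Mul(2, b), -1)) = Mul(Add(3, b), Mul(Rational(1, 2), Pow(b, -1))) = Mul(Rational(1, 2), Pow(b, -1), Add(3, b)))
Function('Z')(k) = -10 (Function('Z')(k) = Add(Mul(Rational(1, 2), Pow(3, -1), Add(3, 3)), Mul(-1, 11)) = Add(Mul(Rational(1, 2), Rational(1, 3), 6), -11) = Add(1, -11) = -10)
Add(Function('h')(4), Mul(Function('Z')(3), Function('N')(12, -17))) = Add(Add(-3, 4), Mul(-10, -39)) = Add(1, 390) = 391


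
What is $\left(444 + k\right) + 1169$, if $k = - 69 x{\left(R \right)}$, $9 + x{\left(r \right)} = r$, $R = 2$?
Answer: $2096$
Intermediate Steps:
$x{\left(r \right)} = -9 + r$
$k = 483$ ($k = - 69 \left(-9 + 2\right) = \left(-69\right) \left(-7\right) = 483$)
$\left(444 + k\right) + 1169 = \left(444 + 483\right) + 1169 = 927 + 1169 = 2096$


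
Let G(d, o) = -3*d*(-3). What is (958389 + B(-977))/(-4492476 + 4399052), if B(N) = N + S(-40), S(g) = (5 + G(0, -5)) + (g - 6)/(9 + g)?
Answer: -29679973/2896144 ≈ -10.248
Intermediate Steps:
G(d, o) = 9*d
S(g) = 5 + (-6 + g)/(9 + g) (S(g) = (5 + 9*0) + (g - 6)/(9 + g) = (5 + 0) + (-6 + g)/(9 + g) = 5 + (-6 + g)/(9 + g))
B(N) = 201/31 + N (B(N) = N + 3*(13 + 2*(-40))/(9 - 40) = N + 3*(13 - 80)/(-31) = N + 3*(-1/31)*(-67) = N + 201/31 = 201/31 + N)
(958389 + B(-977))/(-4492476 + 4399052) = (958389 + (201/31 - 977))/(-4492476 + 4399052) = (958389 - 30086/31)/(-93424) = (29679973/31)*(-1/93424) = -29679973/2896144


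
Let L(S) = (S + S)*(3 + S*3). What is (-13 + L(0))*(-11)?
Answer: 143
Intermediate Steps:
L(S) = 2*S*(3 + 3*S) (L(S) = (2*S)*(3 + 3*S) = 2*S*(3 + 3*S))
(-13 + L(0))*(-11) = (-13 + 6*0*(1 + 0))*(-11) = (-13 + 6*0*1)*(-11) = (-13 + 0)*(-11) = -13*(-11) = 143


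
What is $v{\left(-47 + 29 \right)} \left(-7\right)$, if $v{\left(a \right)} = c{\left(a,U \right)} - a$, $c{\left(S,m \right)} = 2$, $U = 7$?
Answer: $-140$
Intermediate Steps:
$v{\left(a \right)} = 2 - a$
$v{\left(-47 + 29 \right)} \left(-7\right) = \left(2 - \left(-47 + 29\right)\right) \left(-7\right) = \left(2 - -18\right) \left(-7\right) = \left(2 + 18\right) \left(-7\right) = 20 \left(-7\right) = -140$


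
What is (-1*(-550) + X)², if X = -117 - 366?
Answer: 4489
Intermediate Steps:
X = -483
(-1*(-550) + X)² = (-1*(-550) - 483)² = (550 - 483)² = 67² = 4489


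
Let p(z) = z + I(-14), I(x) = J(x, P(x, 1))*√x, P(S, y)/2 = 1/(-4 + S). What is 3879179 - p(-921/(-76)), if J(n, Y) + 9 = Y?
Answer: 294816683/76 + 82*I*√14/9 ≈ 3.8792e+6 + 34.091*I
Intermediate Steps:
P(S, y) = 2/(-4 + S)
J(n, Y) = -9 + Y
I(x) = √x*(-9 + 2/(-4 + x)) (I(x) = (-9 + 2/(-4 + x))*√x = √x*(-9 + 2/(-4 + x)))
p(z) = z - 82*I*√14/9 (p(z) = z + √(-14)*(38 - 9*(-14))/(-4 - 14) = z + (I*√14)*(38 + 126)/(-18) = z + (I*√14)*(-1/18)*164 = z - 82*I*√14/9)
3879179 - p(-921/(-76)) = 3879179 - (-921/(-76) - 82*I*√14/9) = 3879179 - (-921*(-1/76) - 82*I*√14/9) = 3879179 - (921/76 - 82*I*√14/9) = 3879179 + (-921/76 + 82*I*√14/9) = 294816683/76 + 82*I*√14/9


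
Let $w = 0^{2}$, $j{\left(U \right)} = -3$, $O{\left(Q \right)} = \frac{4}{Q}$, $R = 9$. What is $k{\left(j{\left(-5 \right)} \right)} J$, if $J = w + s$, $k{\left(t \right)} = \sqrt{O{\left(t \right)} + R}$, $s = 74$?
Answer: $\frac{74 \sqrt{69}}{3} \approx 204.9$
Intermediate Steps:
$k{\left(t \right)} = \sqrt{9 + \frac{4}{t}}$ ($k{\left(t \right)} = \sqrt{\frac{4}{t} + 9} = \sqrt{9 + \frac{4}{t}}$)
$w = 0$
$J = 74$ ($J = 0 + 74 = 74$)
$k{\left(j{\left(-5 \right)} \right)} J = \sqrt{9 + \frac{4}{-3}} \cdot 74 = \sqrt{9 + 4 \left(- \frac{1}{3}\right)} 74 = \sqrt{9 - \frac{4}{3}} \cdot 74 = \sqrt{\frac{23}{3}} \cdot 74 = \frac{\sqrt{69}}{3} \cdot 74 = \frac{74 \sqrt{69}}{3}$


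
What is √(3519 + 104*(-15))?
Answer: √1959 ≈ 44.261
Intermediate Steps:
√(3519 + 104*(-15)) = √(3519 - 1560) = √1959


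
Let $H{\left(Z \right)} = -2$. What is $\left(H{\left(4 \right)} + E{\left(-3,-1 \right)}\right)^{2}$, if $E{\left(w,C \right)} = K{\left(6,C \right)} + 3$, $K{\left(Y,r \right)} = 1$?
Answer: $4$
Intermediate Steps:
$E{\left(w,C \right)} = 4$ ($E{\left(w,C \right)} = 1 + 3 = 4$)
$\left(H{\left(4 \right)} + E{\left(-3,-1 \right)}\right)^{2} = \left(-2 + 4\right)^{2} = 2^{2} = 4$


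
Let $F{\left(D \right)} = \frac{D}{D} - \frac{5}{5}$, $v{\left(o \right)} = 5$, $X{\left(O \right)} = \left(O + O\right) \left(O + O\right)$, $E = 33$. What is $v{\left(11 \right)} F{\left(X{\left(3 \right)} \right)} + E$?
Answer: $33$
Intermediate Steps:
$X{\left(O \right)} = 4 O^{2}$ ($X{\left(O \right)} = 2 O 2 O = 4 O^{2}$)
$F{\left(D \right)} = 0$ ($F{\left(D \right)} = 1 - 1 = 0$)
$v{\left(11 \right)} F{\left(X{\left(3 \right)} \right)} + E = 5 \cdot 0 + 33 = 0 + 33 = 33$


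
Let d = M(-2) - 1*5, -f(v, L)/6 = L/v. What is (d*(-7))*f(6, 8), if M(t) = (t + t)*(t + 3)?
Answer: -504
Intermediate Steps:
M(t) = 2*t*(3 + t) (M(t) = (2*t)*(3 + t) = 2*t*(3 + t))
f(v, L) = -6*L/v
d = -9 (d = 2*(-2)*(3 - 2) - 1*5 = 2*(-2)*1 - 5 = -4 - 5 = -9)
(d*(-7))*f(6, 8) = (-9*(-7))*(-6*8/6) = 63*(-6*8*⅙) = 63*(-8) = -504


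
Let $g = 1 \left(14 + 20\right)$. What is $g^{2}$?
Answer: $1156$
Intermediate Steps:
$g = 34$ ($g = 1 \cdot 34 = 34$)
$g^{2} = 34^{2} = 1156$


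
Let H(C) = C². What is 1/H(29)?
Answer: 1/841 ≈ 0.0011891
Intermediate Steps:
1/H(29) = 1/(29²) = 1/841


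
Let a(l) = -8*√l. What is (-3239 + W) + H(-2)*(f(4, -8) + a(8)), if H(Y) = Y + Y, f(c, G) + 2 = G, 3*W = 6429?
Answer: -1056 + 64*√2 ≈ -965.49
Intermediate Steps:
W = 2143 (W = (⅓)*6429 = 2143)
f(c, G) = -2 + G
H(Y) = 2*Y
(-3239 + W) + H(-2)*(f(4, -8) + a(8)) = (-3239 + 2143) + (2*(-2))*((-2 - 8) - 16*√2) = -1096 - 4*(-10 - 16*√2) = -1096 + (40 + 64*√2) = -1056 + 64*√2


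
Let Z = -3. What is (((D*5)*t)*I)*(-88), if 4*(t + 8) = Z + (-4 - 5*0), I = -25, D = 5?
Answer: -536250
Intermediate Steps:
t = -39/4 (t = -8 + (-3 + (-4 - 5*0))/4 = -8 + (-3 + (-4 + 0))/4 = -8 + (-3 - 4)/4 = -8 + (¼)*(-7) = -8 - 7/4 = -39/4 ≈ -9.7500)
(((D*5)*t)*I)*(-88) = (((5*5)*(-39/4))*(-25))*(-88) = ((25*(-39/4))*(-25))*(-88) = -975/4*(-25)*(-88) = (24375/4)*(-88) = -536250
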